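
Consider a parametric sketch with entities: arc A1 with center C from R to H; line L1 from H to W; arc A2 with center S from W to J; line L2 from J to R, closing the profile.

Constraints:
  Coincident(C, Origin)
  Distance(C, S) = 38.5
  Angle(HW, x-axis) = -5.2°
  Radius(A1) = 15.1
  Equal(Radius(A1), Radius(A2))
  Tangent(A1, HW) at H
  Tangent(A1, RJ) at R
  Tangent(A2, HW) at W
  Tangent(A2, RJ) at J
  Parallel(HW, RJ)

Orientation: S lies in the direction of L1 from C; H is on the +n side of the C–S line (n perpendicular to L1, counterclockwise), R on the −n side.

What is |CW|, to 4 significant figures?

41.36

Tangency of A1 to both parallel lines with radius 15.1 puts H and R at C ± 15.1·n: H = (1.369, 15.04), R = (-1.369, -15.04). Equal radii place W and J the same way about S: W = S + 15.1·n = (39.71, 11.55), J = S − 15.1·n = (36.97, -18.53). Then |CW| = |W − C| = 41.36.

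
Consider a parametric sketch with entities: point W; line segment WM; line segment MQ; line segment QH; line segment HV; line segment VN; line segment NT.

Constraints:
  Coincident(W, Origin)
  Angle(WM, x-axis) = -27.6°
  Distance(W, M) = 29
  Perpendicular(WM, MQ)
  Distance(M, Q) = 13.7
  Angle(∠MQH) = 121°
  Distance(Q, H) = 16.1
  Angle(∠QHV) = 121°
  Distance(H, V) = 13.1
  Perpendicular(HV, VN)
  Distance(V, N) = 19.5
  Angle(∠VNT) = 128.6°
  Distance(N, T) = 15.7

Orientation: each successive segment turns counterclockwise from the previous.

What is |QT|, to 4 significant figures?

17.98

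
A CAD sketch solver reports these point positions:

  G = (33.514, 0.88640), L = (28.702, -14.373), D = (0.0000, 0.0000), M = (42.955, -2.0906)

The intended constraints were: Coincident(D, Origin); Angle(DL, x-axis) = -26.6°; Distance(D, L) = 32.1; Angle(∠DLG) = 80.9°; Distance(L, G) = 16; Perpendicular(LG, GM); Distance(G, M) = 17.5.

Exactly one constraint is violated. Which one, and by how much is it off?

Distance(G, M) = 17.5 — off by 7.60.

D = (0.00, 0.00) ✓; DL at -26.60° ✓; |DL| = 32.10 ✓; ∠DLG = 80.90° ✓; |LG| = 16.00 ✓; ∠(LG, GM) = 90.00° ✓; |GM| = 9.899 ✗.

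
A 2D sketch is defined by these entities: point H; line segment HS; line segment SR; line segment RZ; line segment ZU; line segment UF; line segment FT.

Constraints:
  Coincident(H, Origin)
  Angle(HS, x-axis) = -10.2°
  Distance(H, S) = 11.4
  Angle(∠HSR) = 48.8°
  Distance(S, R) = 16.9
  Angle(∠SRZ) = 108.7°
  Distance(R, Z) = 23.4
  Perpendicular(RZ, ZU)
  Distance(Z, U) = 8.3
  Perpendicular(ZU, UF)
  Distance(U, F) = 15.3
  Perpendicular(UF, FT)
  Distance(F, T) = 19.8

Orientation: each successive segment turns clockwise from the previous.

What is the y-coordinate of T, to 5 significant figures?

-17.864

H is at the origin; HS runs at -10.2° with length 11.4, so S = (11.220, -2.0188). ∠HSR = 48.8° gives SR at -141.40° from the x-axis; with |SR| = 16.9, R = (-1.9879, -12.562). ∠SRZ = 108.7° gives RZ at 147.30° from the x-axis; with |RZ| = 23.4, Z = (-21.679, 0.079292). The perpendicularity gives ZU at right angles to RZ, so ZU runs at 57.300°; with |ZU| = 8.3, U = (-17.195, 7.0638). ZU ⟂ UF, so UF runs at -32.700°; with |UF| = 15.3, F = (-4.3201, -1.2018). UF ⟂ FT, so FT runs at -122.70°; with |FT| = 19.8, T = (-15.017, -17.864). So T.y = -17.864.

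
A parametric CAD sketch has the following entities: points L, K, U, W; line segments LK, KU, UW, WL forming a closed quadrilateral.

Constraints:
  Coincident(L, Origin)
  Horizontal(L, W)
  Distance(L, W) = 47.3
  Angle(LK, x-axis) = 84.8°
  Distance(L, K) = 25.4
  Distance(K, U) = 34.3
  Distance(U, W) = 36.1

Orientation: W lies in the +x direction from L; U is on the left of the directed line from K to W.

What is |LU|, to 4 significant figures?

49.19

Checks: |KU| = 34.30 ✓; |UW| = 36.10 ✓.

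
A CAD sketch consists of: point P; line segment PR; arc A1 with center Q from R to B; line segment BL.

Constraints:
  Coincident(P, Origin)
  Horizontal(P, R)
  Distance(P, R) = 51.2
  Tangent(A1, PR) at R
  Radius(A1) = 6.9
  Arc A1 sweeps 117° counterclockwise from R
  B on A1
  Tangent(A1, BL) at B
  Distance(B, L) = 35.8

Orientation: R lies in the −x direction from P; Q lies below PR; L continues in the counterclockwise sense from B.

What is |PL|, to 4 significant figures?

58.71

On A1, R sits at bearing 90° from Q; a 117° counterclockwise sweep puts B at bearing 207°, so B = Q + 6.9·(cos 207°, sin 207°) = (-57.35, -10.03). Tangency of A1 to BL means the radius QB is perpendicular to BL, so BL runs along (−sin 207°, cos 207°); with |BL| = 35.8, L = (-41.10, -41.93). Then |PL| = |L − P| = 58.71.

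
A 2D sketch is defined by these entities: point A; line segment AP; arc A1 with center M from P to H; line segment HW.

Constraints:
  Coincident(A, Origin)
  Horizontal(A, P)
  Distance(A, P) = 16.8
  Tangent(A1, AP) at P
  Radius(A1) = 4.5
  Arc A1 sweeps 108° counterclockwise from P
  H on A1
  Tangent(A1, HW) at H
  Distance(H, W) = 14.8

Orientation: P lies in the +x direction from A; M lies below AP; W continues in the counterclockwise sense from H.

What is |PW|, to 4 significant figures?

19.97

A is at the origin; A and P share the same y with |AP| = 16.8 and P on the +x side, so P = (16.80, 0.000). A1 meets AP tangentially, so MP is at right angles to AP, so M = P + (0, -4.5) = (16.80, -4.500). On A1, P sits at bearing 90° from M; a 108° counterclockwise sweep puts H at bearing 198°, so H = M + 4.5·(cos 198°, sin 198°) = (12.52, -5.891). A1 meets HW tangentially, so MH is at right angles to HW, so HW runs along (−sin 198°, cos 198°); with |HW| = 14.8, W = (17.09, -19.97). Then |PW| = |W − P| = 19.97.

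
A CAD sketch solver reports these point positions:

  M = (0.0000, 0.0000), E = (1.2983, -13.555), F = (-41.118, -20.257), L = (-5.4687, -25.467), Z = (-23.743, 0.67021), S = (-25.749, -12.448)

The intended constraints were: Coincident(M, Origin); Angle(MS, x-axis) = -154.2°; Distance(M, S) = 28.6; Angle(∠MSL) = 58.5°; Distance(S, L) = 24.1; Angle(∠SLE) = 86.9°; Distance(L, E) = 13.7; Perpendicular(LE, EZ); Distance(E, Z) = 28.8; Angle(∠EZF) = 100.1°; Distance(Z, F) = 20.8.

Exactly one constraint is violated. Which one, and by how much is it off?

Distance(Z, F) = 20.8 — off by 6.40.

M = (0.00, 0.00) ✓; MS at -154.2° ✓; |MS| = 28.60 ✓; ∠MSL = 58.50° ✓; |SL| = 24.10 ✓; ∠SLE = 86.90° ✓; |LE| = 13.70 ✓; ∠(LE, EZ) = 90.00° ✓; |EZ| = 28.80 ✓; ∠EZF = 100.1° ✓; |ZF| = 27.20 ✗.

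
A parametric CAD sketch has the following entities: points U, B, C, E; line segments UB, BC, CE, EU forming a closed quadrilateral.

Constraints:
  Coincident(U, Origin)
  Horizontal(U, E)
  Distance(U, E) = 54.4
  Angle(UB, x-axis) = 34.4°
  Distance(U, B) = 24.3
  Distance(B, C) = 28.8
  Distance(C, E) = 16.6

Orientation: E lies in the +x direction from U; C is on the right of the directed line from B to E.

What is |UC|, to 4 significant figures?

40.26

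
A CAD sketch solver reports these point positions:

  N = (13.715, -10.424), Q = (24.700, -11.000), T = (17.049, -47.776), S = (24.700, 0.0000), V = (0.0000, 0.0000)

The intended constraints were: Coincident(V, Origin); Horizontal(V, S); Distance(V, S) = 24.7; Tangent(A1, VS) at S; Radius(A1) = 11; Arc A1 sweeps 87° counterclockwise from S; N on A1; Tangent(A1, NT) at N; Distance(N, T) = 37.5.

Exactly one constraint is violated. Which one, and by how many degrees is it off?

Tangent(A1, NT) at N — off by 8.10°.

V = (0.00, 0.00) ✓; V.y = 0.00, S.y = 0.00 ✓; |VS| = 24.70 ✓; ∠(QS, SV) = 90.00° ✓; |QS| = 11.00 ✓; bearing(Q→N) − bearing(Q→S) = 87.00° ✓; |QN| = 11.00 ✓; ∠(QN, NT) = 81.90° ✗; |NT| = 37.50 ✓.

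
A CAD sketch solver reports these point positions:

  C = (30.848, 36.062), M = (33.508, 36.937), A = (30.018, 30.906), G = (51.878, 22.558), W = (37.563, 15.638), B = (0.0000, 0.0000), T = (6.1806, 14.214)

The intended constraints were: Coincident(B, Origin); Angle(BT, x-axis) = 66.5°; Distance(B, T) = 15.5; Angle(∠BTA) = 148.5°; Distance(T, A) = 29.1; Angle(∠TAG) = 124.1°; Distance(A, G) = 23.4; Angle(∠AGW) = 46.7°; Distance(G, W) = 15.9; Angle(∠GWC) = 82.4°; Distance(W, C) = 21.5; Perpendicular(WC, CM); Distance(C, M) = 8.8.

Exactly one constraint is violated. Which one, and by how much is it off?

Distance(C, M) = 8.8 — off by 6.00.

B = (0.00, 0.00) ✓; BT at 66.50° ✓; |BT| = 15.50 ✓; ∠BTA = 148.5° ✓; |TA| = 29.10 ✓; ∠TAG = 124.1° ✓; |AG| = 23.40 ✓; ∠AGW = 46.70° ✓; |GW| = 15.90 ✓; ∠GWC = 82.40° ✓; |WC| = 21.50 ✓; ∠(WC, CM) = 89.99° ✓; |CM| = 2.800 ✗.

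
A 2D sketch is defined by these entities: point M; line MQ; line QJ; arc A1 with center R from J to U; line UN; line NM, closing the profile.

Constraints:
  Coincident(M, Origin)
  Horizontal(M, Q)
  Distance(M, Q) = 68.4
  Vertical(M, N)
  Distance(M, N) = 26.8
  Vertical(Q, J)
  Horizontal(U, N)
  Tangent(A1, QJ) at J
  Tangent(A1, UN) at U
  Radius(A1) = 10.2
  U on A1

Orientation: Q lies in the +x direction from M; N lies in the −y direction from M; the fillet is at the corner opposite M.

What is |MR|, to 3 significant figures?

60.5

M is at the origin; MQ is horizontal with |MQ| = 68.4 and Q on the +x side, so Q = (68.4, 0.00). M and N share the same x with |MN| = 26.8 and N on the −y side, so N = (0.00, -26.8). The virtual corner opposite M is at (68.4, -26.8). Since A1 is tangent to QJ there, RJ ⟂ QJ and since A1 is tangent to UN there, RU ⟂ UN, with radius 10.2, so the center R sits 10.2 in from both sides at R = (58.2, -16.6). Then |MR| = |R − M| = 60.5.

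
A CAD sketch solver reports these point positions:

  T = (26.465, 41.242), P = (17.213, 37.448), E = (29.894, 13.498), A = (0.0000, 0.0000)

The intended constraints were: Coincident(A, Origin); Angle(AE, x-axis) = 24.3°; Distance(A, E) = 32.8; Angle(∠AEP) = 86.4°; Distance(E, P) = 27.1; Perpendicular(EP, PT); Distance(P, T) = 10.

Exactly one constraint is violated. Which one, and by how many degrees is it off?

Perpendicular(EP, PT) — off by 5.60°.

A = (0.00, 0.00) ✓; AE at 24.30° ✓; |AE| = 32.80 ✓; ∠AEP = 86.40° ✓; |EP| = 27.10 ✓; ∠(EP, PT) = 95.60° ✗; |PT| = 10.00 ✓.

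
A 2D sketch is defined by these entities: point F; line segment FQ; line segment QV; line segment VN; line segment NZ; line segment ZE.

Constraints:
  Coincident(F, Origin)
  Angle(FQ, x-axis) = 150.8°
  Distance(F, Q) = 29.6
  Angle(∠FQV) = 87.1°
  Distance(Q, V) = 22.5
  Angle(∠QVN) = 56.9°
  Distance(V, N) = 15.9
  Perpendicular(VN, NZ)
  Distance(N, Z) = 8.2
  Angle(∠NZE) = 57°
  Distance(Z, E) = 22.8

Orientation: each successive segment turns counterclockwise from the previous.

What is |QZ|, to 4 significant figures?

11.24

∠QVN = 56.9° gives VN at 6.800° from the x-axis; with |VN| = 15.9, N = (-20.02, -3.848). The perpendicularity gives NZ at right angles to VN, so NZ runs at 96.80°; with |NZ| = 8.2, Z = (-20.99, 4.295). Then |QZ| = |Z − Q| = 11.24.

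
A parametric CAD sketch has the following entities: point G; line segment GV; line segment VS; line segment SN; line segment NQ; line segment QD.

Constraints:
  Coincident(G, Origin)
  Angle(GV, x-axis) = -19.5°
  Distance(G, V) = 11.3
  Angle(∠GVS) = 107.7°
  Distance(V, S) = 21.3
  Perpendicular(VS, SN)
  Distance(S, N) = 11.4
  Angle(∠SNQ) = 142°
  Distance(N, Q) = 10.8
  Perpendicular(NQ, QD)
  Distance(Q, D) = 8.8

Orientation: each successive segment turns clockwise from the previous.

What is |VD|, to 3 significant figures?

16.4

∠SNQ = 142.0° gives NQ at 140° from the x-axis; with |NQ| = 10.8, Q = (-9.71, -17.8). The perpendicularity gives QD at right angles to NQ, so QD runs at 50.2°; with |QD| = 8.8, D = (-4.08, -11.0). Then |VD| = |D − V| = 16.4.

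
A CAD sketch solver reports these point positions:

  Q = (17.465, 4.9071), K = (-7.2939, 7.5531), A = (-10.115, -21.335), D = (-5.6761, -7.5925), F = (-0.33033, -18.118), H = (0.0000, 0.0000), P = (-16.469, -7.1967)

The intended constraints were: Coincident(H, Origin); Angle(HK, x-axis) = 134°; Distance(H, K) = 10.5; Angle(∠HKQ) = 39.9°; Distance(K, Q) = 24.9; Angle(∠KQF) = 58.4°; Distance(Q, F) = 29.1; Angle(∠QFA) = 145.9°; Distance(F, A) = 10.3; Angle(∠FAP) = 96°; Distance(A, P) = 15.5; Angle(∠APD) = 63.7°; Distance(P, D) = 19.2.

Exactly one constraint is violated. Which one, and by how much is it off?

Distance(P, D) = 19.2 — off by 8.40.

H = (0.00, 0.00) ✓; HK at 134.0° ✓; |HK| = 10.50 ✓; ∠HKQ = 39.90° ✓; |KQ| = 24.90 ✓; ∠KQF = 58.40° ✓; |QF| = 29.10 ✓; ∠QFA = 145.9° ✓; |FA| = 10.30 ✓; ∠FAP = 96.00° ✓; |AP| = 15.50 ✓; ∠APD = 63.70° ✓; |PD| = 10.80 ✗.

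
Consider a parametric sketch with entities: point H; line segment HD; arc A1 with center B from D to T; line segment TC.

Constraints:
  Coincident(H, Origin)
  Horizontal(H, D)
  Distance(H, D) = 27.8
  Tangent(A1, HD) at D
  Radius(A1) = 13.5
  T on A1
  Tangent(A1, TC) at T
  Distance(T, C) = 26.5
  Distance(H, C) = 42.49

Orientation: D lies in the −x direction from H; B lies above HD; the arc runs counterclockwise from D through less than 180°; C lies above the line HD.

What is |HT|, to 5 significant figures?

19.670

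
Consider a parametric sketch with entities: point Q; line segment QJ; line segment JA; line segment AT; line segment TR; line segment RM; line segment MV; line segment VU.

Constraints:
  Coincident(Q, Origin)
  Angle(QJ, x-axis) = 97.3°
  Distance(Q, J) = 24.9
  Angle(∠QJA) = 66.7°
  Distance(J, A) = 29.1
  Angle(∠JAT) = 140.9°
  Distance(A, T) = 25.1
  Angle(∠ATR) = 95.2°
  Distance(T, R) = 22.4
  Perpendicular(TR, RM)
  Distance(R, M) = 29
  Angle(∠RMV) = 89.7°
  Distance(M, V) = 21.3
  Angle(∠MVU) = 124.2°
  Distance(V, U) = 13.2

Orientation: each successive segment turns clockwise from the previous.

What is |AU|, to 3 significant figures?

8.11

Q is at the origin; QJ runs at 97.3° with length 24.9, so J = (-3.16, 24.7). ∠QJA = 66.7° gives JA at -16.0° from the x-axis; with |JA| = 29.1, A = (24.8, 16.7). ∠JAT = 140.9° gives AT at -55.1° from the x-axis; with |AT| = 25.1, T = (39.2, -3.91). ∠ATR = 95.2° gives TR at -140° from the x-axis; with |TR| = 22.4, R = (22.0, -18.3). TR ⟂ RM, so RM runs at 130°; with |RM| = 29.0, M = (3.36, 3.85). ∠RMV = 89.7° gives MV at 39.8° from the x-axis; with |MV| = 21.3, V = (19.7, 17.5). ∠MVU = 124.2° gives VU at -16.0° from the x-axis; with |VU| = 13.2, U = (32.4, 13.8). Then |AU| = |U − A| = 8.11.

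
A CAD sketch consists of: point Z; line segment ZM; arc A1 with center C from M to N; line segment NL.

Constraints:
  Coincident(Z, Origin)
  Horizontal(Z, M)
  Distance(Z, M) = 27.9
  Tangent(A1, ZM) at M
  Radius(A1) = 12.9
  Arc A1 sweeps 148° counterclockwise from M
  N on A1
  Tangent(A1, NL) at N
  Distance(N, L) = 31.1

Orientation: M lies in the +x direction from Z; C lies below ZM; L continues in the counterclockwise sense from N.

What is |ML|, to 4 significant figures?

44.80

Z is at the origin; Z and M share the same y with |ZM| = 27.9 and M on the +x side, so M = (27.90, 0.000). Tangency of A1 to ZM means the radius CM is perpendicular to ZM, so C = M + (0, -12.9) = (27.90, -12.90). On A1, M sits at bearing 90° from C; a 148° counterclockwise sweep puts N at bearing 238°, so N = C + 12.9·(cos 238°, sin 238°) = (21.06, -23.84). Tangency of A1 to NL means the radius CN is perpendicular to NL, so NL runs along (−sin 238°, cos 238°); with |NL| = 31.1, L = (47.44, -40.32). Then |ML| = |L − M| = 44.80.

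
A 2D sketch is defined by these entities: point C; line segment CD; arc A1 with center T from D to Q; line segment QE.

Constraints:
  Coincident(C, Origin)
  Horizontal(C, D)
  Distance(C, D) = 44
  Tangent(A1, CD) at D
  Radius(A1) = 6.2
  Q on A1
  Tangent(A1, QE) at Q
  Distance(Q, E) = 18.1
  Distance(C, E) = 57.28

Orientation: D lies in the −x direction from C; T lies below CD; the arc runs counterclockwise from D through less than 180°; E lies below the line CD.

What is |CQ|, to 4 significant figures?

50.46

Checks: |TQ| = 6.200 ✓; ∠(TQ, QE) = 90.00° ✓; |QE| = 18.10 ✓; |CE| = 57.28 ✓.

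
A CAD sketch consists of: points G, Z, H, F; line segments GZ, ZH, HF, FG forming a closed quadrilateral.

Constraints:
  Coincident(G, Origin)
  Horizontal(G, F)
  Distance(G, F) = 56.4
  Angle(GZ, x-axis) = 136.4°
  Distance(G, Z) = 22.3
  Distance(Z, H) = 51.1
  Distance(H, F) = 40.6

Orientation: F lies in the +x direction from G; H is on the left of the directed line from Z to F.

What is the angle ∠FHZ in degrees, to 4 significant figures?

107.4°

G is at the origin; G and F share the same y with |GF| = 56.4 and F in +x, so F = (56.4, 0). GZ runs at 136.4° with |GZ| = 22.3, so Z = (-16.15, 15.38). H is determined by |ZH| = 51.1 and |HF| = 40.6 together: it lies at the intersection of circle(Z, 51.1) and circle(F, 40.6). With |ZF| = 74.16, the foot of the radical line on ZF is 43.57 from Z and the perpendicular offset is √(51.1² − 43.57²) = 26.70. Taking the left-of-ZF solution: H = (32.01, 32.46).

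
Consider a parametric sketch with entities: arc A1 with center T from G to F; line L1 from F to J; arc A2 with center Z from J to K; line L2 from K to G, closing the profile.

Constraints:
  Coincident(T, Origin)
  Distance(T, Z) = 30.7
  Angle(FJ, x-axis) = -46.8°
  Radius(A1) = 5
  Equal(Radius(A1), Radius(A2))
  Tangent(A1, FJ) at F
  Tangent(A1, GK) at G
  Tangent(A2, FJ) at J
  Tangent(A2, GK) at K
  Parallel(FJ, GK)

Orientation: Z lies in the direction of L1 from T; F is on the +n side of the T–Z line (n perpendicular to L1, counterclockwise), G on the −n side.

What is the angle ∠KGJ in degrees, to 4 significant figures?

18.04°

Tangency of A1 to both parallel lines with radius 5.0 puts F and G at T ± 5.0·n: F = (3.645, 3.423), G = (-3.645, -3.423). Equal radii place J and K the same way about Z: J = Z + 5.0·n = (24.66, -18.96), K = Z − 5.0·n = (17.37, -25.80). Then cos ∠KGJ = GK·GJ / (|GK||GJ|), giving 18.04°.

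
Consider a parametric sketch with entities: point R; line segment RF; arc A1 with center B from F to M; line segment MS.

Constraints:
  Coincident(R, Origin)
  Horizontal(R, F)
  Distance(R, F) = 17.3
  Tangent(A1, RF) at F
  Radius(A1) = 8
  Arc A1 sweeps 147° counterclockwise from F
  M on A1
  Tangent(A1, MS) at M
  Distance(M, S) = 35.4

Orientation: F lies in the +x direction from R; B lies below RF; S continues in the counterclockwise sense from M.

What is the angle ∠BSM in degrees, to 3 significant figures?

12.7°

R is at the origin; RF is horizontal with |RF| = 17.3 and F on the +x side, so F = (17.3, 0.00). A1 meets RF tangentially, so BF is at right angles to RF, so B = F + (0, -8) = (17.3, -8.00). On A1, F sits at bearing 90° from B; a 147° counterclockwise sweep puts M at bearing 237°, so M = B + 8.0·(cos 237°, sin 237°) = (12.9, -14.7). The tangent condition forces BM to be normal to MS, so MS runs along (−sin 237°, cos 237°); with |MS| = 35.4, S = (42.6, -34.0). Then cos ∠BSM = SB·SM / (|SB||SM|), giving 12.7°.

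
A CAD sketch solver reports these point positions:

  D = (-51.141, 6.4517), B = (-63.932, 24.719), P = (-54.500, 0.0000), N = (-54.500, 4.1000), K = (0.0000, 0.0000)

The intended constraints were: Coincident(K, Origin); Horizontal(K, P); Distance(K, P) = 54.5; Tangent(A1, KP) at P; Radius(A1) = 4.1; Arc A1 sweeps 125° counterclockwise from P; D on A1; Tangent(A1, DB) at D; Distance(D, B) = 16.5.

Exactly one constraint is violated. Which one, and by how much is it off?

Distance(D, B) = 16.5 — off by 5.80.

K = (0.00, 0.00) ✓; K.y = 0.00, P.y = 0.00 ✓; |KP| = 54.50 ✓; ∠(NP, PK) = 90.00° ✓; |NP| = 4.100 ✓; bearing(N→D) − bearing(N→P) = 125.0° ✓; |ND| = 4.100 ✓; ∠(ND, DB) = 90.00° ✓; |DB| = 22.30 ✗.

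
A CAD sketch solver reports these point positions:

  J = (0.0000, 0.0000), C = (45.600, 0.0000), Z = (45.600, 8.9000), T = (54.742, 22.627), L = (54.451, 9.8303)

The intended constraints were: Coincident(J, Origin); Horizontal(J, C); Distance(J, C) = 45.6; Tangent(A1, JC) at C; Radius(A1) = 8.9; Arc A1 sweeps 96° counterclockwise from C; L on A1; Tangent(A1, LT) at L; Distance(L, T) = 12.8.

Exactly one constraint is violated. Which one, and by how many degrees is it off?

Tangent(A1, LT) at L — off by 7.30°.

J = (0.00, 0.00) ✓; J.y = 0.00, C.y = 0.00 ✓; |JC| = 45.60 ✓; ∠(ZC, CJ) = 90.00° ✓; |ZC| = 8.900 ✓; bearing(Z→L) − bearing(Z→C) = 96.00° ✓; |ZL| = 8.900 ✓; ∠(ZL, LT) = 97.30° ✗; |LT| = 12.80 ✓.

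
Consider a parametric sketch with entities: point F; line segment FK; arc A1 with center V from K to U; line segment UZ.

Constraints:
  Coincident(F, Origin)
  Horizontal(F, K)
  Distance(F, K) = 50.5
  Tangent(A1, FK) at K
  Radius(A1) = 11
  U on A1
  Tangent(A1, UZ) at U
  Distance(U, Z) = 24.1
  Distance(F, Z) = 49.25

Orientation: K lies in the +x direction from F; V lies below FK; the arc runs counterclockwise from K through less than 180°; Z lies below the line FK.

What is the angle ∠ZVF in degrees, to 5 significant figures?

69.757°

Checks: |VU| = 11.00 ✓; ∠(VU, UZ) = 90.00° ✓; |UZ| = 24.10 ✓; |FZ| = 49.25 ✓.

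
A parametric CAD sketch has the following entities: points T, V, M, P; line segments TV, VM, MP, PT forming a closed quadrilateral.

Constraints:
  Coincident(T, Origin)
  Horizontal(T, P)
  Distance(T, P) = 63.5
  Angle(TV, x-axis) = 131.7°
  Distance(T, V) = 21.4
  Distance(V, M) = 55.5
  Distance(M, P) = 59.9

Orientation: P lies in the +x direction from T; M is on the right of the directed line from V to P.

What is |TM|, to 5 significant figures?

34.880

Checks: |VM| = 55.50 ✓; |MP| = 59.90 ✓.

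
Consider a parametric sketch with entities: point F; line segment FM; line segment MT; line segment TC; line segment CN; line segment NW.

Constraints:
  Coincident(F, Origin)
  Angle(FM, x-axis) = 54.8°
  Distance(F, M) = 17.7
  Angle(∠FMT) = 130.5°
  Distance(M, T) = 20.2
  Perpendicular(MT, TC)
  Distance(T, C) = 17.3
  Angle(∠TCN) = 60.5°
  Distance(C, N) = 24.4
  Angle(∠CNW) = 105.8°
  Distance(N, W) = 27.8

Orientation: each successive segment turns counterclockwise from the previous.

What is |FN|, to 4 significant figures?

13.27

F is at the origin; FM runs at 54.8° with length 17.7, so M = (10.20, 14.46). ∠FMT = 130.5° gives MT at 104.3° from the x-axis; with |MT| = 20.2, T = (5.213, 34.04). MT ⟂ TC, so TC runs at -165.7°; with |TC| = 17.3, C = (-11.55, 29.76). ∠TCN = 60.5° gives CN at -46.20° from the x-axis; with |CN| = 24.4, N = (5.338, 12.15). Then |FN| = |N − F| = 13.27.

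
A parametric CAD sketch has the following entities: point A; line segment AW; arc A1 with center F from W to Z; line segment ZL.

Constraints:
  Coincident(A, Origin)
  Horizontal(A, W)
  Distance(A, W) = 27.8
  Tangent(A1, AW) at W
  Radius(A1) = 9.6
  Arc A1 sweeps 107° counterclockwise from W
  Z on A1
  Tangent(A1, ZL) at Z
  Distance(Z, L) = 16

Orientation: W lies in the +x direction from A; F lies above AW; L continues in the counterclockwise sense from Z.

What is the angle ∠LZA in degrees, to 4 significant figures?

91.55°

On A1, W sits at bearing -90° from F; a 107° counterclockwise sweep puts Z at bearing 17°, so Z = F + 9.6·(cos 17°, sin 17°) = (36.98, 12.41). Tangency of A1 to ZL means the radius FZ is perpendicular to ZL, so ZL runs along (−sin 17°, cos 17°); with |ZL| = 16.0, L = (32.30, 27.71). Then cos ∠LZA = ZL·ZA / (|ZL||ZA|), giving 91.55°.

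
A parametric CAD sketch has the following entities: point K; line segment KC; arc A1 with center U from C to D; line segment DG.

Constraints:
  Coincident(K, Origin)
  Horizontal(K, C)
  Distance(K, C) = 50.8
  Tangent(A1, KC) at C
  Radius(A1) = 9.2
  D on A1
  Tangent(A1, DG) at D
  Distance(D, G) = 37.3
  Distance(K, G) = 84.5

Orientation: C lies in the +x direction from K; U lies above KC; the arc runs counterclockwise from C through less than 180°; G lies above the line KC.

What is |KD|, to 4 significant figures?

59.38

Checks: |KC| = 50.80 ✓; |UD| = 9.200 ✓; ∠(UD, DG) = 90.00° ✓; |DG| = 37.30 ✓; |KG| = 84.50 ✓.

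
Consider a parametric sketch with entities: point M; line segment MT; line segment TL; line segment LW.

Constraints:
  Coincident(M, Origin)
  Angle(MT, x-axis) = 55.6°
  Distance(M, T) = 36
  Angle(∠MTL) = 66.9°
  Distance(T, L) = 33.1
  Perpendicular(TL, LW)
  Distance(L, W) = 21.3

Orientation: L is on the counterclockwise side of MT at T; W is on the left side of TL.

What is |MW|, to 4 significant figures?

22.35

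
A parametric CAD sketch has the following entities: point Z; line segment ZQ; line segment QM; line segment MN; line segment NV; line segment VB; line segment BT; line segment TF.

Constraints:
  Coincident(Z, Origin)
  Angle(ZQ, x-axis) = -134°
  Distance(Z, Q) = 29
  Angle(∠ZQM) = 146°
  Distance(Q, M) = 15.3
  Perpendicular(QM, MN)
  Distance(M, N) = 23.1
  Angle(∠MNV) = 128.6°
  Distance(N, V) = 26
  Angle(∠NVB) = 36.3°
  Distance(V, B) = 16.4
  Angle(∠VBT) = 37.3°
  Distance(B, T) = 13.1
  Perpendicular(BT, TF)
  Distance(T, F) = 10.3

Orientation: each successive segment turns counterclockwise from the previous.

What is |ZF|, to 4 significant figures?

29.87

Z is at the origin; ZQ runs at -134.0° with length 29.0, so Q = (-20.15, -20.86). ∠ZQM = 146.0° gives QM at -100.0° from the x-axis; with |QM| = 15.3, M = (-22.80, -35.93). QM ⟂ MN, so MN runs at -10.00°; with |MN| = 23.1, N = (-0.05285, -39.94). ∠MNV = 128.6° gives NV at 41.40° from the x-axis; with |NV| = 26.0, V = (19.45, -22.75). ∠NVB = 36.3° gives VB at -174.9° from the x-axis; with |VB| = 16.4, B = (3.115, -24.20). ∠VBT = 37.3° gives BT at -32.20° from the x-axis; with |BT| = 13.1, T = (14.20, -31.18). The perpendicularity gives TF at right angles to BT, so TF runs at 57.80°; with |TF| = 10.3, F = (19.69, -22.47). Then |ZF| = |F − Z| = 29.87.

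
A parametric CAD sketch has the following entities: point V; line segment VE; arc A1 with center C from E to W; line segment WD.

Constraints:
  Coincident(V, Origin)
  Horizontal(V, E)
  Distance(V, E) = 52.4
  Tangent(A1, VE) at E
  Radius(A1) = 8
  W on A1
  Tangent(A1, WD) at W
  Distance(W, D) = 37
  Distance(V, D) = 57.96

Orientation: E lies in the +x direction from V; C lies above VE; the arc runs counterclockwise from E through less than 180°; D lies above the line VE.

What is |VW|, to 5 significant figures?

60.357

V is at the origin; V and E share the same y with |VE| = 52.4 and E on the +x side, so E = (52.400, 0.0000). Tangency of A1 to VE means the radius CE is perpendicular to VE, so C = E + (0, 8) = (52.400, 8.0000). Since CW ⟂ WD (tangency), |CD| = √(8.0² + 37.0²) = 37.855 regardless of where W sits on A1. So D lies on both circle(V, 57.96) and circle(C, 37.855); the above-VE intersection is D = (38.590, 43.246). W is the foot of the tangent from D: W = (59.064, 12.427).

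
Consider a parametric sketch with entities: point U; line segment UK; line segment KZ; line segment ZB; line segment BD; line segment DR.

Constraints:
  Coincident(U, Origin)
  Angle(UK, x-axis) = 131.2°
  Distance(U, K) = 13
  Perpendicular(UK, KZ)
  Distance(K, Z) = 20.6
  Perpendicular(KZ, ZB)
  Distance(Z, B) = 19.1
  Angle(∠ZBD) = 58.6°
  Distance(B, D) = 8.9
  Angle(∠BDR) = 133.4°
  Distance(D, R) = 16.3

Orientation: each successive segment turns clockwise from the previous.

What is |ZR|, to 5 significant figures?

11.085

U is at the origin; UK runs at 131.2° with length 13.0, so K = (-8.5630, 9.7814). UK ⟂ KZ, so KZ runs at 41.200°; with |KZ| = 20.6, Z = (6.9368, 23.350). KZ ⟂ ZB, so ZB runs at -48.800°; with |ZB| = 19.1, B = (19.518, 8.9793). ∠ZBD = 58.6° gives BD at -170.20° from the x-axis; with |BD| = 8.9, D = (10.748, 7.4644). ∠BDR = 133.4° gives DR at 143.20° from the x-axis; with |DR| = 16.3, R = (-2.3043, 17.228). Then |ZR| = |R − Z| = 11.085.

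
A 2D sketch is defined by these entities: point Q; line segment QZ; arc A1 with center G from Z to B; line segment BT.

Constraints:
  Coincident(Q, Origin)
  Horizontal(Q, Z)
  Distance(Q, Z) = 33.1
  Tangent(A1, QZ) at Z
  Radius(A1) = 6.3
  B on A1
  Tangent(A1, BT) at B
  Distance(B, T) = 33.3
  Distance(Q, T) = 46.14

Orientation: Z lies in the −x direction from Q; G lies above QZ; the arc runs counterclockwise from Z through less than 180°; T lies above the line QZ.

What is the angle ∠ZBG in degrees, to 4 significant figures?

46.98°

Checks: ∠(GZ, ZQ) = 90.00° ✓; |GB| = 6.300 ✓; ∠(GB, BT) = 90.00° ✓; |BT| = 33.30 ✓; |QT| = 46.14 ✓.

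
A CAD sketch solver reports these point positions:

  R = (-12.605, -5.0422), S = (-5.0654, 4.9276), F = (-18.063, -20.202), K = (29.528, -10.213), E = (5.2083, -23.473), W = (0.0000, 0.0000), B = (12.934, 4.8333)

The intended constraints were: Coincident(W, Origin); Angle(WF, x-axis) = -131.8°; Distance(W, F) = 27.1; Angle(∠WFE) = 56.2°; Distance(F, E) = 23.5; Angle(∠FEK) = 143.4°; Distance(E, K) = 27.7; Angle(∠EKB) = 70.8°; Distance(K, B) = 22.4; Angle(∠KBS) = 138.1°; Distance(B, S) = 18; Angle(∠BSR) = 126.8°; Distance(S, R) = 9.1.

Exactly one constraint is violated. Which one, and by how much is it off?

Distance(S, R) = 9.1 — off by 3.40.

W = (0.00, 0.00) ✓; WF at -131.8° ✓; |WF| = 27.10 ✓; ∠WFE = 56.20° ✓; |FE| = 23.50 ✓; ∠FEK = 143.4° ✓; |EK| = 27.70 ✓; ∠EKB = 70.80° ✓; |KB| = 22.40 ✓; ∠KBS = 138.1° ✓; |BS| = 18.00 ✓; ∠BSR = 126.8° ✓; |SR| = 12.50 ✗.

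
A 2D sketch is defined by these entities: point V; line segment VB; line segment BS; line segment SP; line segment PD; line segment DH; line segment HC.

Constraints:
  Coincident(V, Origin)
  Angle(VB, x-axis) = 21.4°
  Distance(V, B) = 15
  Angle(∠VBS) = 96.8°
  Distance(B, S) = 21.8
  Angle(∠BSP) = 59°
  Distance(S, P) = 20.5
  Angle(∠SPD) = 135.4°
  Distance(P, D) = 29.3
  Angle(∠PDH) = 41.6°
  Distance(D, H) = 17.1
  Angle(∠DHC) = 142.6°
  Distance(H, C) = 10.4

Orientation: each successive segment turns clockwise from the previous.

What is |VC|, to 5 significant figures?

8.5532

V is at the origin; VB runs at 21.4° with length 15.0, so B = (13.966, 5.4732). ∠VBS = 96.8° gives BS at -61.800° from the x-axis; with |BS| = 21.8, S = (24.267, -13.739). ∠BSP = 59.0° gives SP at 177.20° from the x-axis; with |SP| = 20.5, P = (3.7919, -12.738). ∠SPD = 135.4° gives PD at 132.60° from the x-axis; with |PD| = 29.3, D = (-16.041, 8.8298). ∠PDH = 41.6° gives DH at -5.8000° from the x-axis; with |DH| = 17.1, H = (0.97191, 7.1017). ∠DHC = 142.6° gives HC at -43.200° from the x-axis; with |HC| = 10.4, C = (8.5532, -0.017551). Then |VC| = |C − V| = 8.5532.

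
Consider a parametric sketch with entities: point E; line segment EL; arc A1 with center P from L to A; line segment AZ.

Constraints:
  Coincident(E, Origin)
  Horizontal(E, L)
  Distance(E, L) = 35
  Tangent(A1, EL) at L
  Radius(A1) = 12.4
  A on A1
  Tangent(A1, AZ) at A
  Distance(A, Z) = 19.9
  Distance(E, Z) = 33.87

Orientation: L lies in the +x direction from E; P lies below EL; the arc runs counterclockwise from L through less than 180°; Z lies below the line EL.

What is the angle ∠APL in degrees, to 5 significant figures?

75.757°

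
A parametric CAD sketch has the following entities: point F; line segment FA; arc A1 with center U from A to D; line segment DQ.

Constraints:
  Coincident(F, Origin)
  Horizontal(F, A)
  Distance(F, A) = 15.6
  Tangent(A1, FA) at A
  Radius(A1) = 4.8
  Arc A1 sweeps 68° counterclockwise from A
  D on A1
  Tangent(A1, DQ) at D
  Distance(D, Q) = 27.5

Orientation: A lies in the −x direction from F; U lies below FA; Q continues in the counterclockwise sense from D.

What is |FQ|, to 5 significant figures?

41.635

On A1, A sits at bearing 90° from U; a 68° counterclockwise sweep puts D at bearing 158°, so D = U + 4.8·(cos 158°, sin 158°) = (-20.050, -3.0019). A1 meets DQ tangentially, so UD is at right angles to DQ, so DQ runs along (−sin 158°, cos 158°); with |DQ| = 27.5, Q = (-30.352, -28.499). Then |FQ| = |Q − F| = 41.635.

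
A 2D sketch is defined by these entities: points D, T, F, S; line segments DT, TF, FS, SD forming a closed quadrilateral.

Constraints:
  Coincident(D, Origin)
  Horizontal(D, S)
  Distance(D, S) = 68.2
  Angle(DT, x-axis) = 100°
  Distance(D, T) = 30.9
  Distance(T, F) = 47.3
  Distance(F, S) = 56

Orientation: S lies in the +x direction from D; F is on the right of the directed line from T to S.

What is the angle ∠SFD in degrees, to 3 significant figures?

124°

Checks: |TF| = 47.30 ✓; |FS| = 56.00 ✓.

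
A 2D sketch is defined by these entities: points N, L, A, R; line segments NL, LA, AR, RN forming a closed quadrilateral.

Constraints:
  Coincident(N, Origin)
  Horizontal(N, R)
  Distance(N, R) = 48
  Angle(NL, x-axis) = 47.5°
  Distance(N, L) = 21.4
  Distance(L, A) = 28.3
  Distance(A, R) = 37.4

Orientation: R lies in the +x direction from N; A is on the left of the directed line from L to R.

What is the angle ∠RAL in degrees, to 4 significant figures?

67.04°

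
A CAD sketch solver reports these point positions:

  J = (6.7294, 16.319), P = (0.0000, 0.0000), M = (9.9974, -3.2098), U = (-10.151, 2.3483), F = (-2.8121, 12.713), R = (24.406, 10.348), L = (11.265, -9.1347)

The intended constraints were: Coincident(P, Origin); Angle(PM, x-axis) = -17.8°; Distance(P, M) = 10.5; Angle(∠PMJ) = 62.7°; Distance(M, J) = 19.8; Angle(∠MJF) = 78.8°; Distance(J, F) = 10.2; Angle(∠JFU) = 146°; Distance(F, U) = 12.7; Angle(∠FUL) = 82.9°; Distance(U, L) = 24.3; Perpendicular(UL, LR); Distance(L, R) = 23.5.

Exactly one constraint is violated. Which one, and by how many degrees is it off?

Perpendicular(UL, LR) — off by 5.80°.

P = (0.00, 0.00) ✓; PM at -17.80° ✓; |PM| = 10.50 ✓; ∠PMJ = 62.70° ✓; |MJ| = 19.80 ✓; ∠MJF = 78.80° ✓; |JF| = 10.20 ✓; ∠JFU = 146.0° ✓; |FU| = 12.70 ✓; ∠FUL = 82.90° ✓; |UL| = 24.30 ✓; ∠(UL, LR) = 84.20° ✗; |LR| = 23.50 ✓.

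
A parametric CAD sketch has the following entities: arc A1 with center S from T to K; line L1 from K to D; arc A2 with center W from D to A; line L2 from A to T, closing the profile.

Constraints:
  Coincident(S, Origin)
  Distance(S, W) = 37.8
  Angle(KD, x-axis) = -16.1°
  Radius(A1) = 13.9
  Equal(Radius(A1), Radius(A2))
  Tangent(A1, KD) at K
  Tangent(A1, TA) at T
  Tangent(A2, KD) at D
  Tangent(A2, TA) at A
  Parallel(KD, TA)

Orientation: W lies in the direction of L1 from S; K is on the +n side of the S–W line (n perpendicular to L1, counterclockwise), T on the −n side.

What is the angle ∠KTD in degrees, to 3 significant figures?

53.7°

The slot axis is L1's direction at -16.1°, so u = (cos -16.1°, sin -16.1°) = (0.961, -0.277) and n = (−sin -16.1°, cos -16.1°) = (0.277, 0.961). S is at the origin and W lies 37.8 along u from S, so W = 37.8·u = (36.3, -10.5). Tangency of A1 to both parallel lines with radius 13.9 puts K and T at S ± 13.9·n: K = (3.85, 13.4), T = (-3.85, -13.4). Equal radii place D and A the same way about W: D = W + 13.9·n = (40.2, 2.87), A = W − 13.9·n = (32.5, -23.8). Then cos ∠KTD = TK·TD / (|TK||TD|), giving 53.7°.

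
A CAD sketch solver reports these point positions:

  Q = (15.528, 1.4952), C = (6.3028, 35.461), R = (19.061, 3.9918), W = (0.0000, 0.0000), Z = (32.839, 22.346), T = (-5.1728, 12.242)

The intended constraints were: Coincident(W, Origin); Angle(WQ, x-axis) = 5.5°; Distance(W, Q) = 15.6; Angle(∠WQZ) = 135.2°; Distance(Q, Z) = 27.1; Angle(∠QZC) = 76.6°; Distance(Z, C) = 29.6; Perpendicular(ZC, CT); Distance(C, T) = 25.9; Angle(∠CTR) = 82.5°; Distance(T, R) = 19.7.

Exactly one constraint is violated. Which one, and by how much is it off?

Distance(T, R) = 19.7 — off by 5.90.

W = (0.00, 0.00) ✓; WQ at 5.500° ✓; |WQ| = 15.60 ✓; ∠WQZ = 135.2° ✓; |QZ| = 27.10 ✓; ∠QZC = 76.60° ✓; |ZC| = 29.60 ✓; ∠(ZC, CT) = 90.00° ✓; |CT| = 25.90 ✓; ∠CTR = 82.50° ✓; |TR| = 25.60 ✗.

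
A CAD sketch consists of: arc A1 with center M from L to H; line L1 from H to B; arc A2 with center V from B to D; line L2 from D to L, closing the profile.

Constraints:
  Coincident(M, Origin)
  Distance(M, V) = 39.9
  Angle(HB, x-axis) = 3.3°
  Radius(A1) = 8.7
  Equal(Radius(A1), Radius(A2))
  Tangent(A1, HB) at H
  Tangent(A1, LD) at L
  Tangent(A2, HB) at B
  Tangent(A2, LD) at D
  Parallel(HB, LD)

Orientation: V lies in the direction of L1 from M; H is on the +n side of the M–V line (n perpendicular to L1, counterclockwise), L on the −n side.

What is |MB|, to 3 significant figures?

40.8

The slot axis is L1's direction at 3.3°, so u = (cos 3.3°, sin 3.3°) = (0.998, 0.0576) and n = (−sin 3.3°, cos 3.3°) = (-0.0576, 0.998). M is at the origin and V lies 39.9 along u from M, so V = 39.9·u = (39.8, 2.30). Tangency of A1 to both parallel lines with radius 8.7 puts H and L at M ± 8.7·n: H = (-0.501, 8.69), L = (0.501, -8.69). Equal radii place B and D the same way about V: B = V + 8.7·n = (39.3, 11.0), D = V − 8.7·n = (40.3, -6.39). Then |MB| = |B − M| = 40.8.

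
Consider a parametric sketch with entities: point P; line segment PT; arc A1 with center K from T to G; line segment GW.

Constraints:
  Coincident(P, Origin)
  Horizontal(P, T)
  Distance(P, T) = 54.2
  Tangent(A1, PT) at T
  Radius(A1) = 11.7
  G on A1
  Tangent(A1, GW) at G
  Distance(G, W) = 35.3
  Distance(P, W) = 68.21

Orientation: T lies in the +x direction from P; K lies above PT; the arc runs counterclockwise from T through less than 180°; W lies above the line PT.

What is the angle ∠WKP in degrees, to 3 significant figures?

92.7°

P is at the origin; P and T share the same y with |PT| = 54.2 and T on the +x side, so T = (54.2, 0.00). Since A1 is tangent to PT there, KT ⟂ PT, so K = T + (0, 11.7) = (54.2, 11.7). Since KG ⟂ GW (tangency), |KW| = √(11.7² + 35.3²) = 37.2 regardless of where G sits on A1. So W lies on both circle(P, 68.21) and circle(K, 37.2); the above-PT intersection is W = (48.1, 48.4). G is the foot of the tangent from W: G = (64.5, 17.2).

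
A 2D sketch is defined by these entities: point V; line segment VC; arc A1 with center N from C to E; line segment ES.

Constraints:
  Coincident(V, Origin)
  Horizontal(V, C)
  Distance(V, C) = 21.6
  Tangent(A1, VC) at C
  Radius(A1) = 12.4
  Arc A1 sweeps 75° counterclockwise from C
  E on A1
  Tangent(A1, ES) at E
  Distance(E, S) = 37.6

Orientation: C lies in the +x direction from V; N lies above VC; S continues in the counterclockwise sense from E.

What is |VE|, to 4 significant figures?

34.81

The tangent condition forces NC to be normal to VC, so N = C + (0, 12.4) = (21.60, 12.40). On A1, C sits at bearing -90° from N; a 75° counterclockwise sweep puts E at bearing -15°, so E = N + 12.4·(cos -15°, sin -15°) = (33.58, 9.191). Then |VE| = |E − V| = 34.81.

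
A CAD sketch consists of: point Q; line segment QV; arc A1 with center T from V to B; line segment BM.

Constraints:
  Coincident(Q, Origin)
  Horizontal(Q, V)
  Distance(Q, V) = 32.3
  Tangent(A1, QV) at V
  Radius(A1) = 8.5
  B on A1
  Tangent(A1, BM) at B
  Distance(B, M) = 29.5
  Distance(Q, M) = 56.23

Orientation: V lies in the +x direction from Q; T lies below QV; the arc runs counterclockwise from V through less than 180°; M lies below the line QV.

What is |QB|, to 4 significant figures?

28.51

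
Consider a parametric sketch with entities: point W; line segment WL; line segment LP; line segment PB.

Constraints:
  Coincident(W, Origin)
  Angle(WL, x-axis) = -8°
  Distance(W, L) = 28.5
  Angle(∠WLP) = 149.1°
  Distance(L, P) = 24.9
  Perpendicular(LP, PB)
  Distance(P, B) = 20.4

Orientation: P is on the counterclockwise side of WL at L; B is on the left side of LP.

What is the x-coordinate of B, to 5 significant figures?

43.222

∠WLP = 149.1°, so LP runs at -8.0° + (180° − 149.1°) = 22.900° from the x-axis; with |LP| = 24.9, P = L + 24.9·(cos 22.900°, sin 22.900°) = (51.160, 5.7228). LP ⟂ PB; with |PB| = 20.4 on the left of LP, B = P + 20.4·(-0.38912, 0.92119) = (43.222, 24.515). So B.x = 43.222.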